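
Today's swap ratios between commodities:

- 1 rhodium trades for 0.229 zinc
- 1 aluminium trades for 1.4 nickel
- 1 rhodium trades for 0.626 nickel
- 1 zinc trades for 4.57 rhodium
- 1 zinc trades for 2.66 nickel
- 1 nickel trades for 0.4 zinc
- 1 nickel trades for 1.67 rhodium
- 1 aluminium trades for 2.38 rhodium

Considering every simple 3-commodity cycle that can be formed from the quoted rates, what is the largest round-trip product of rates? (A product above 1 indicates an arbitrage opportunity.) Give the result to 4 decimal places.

nickel→zinc→rhodium→nickel: 0.4 × 4.57 × 0.626 = 1.14433
nickel→rhodium→zinc→nickel: 1.67 × 0.229 × 2.66 = 1.01726
Maximum is nickel→zinc→rhodium→nickel at 1.1443; arbitrage exists.

1.1443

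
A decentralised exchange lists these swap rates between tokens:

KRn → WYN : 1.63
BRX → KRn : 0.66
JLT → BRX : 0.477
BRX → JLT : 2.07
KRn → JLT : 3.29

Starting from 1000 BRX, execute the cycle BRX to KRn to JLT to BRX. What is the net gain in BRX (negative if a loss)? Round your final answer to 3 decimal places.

1000 BRX × 0.66 = 660 KRn
660 KRn × 3.29 = 2171.4 JLT
2171.4 JLT × 0.477 = 1035.7578 BRX
Net change: 1035.7578 − 1000 = 35.7578 BRX

35.758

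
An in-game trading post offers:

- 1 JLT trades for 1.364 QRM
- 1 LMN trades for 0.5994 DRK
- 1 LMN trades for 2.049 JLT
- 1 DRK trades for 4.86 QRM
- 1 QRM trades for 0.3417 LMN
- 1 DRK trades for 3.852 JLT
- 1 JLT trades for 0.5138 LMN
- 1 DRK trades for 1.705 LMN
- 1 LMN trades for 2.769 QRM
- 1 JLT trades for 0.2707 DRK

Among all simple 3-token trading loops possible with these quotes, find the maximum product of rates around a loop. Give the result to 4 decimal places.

1.1863

DRK→JLT→LMN→DRK: 3.852 × 0.5138 × 0.5994 = 1.18631
DRK→QRM→LMN→DRK: 4.86 × 0.3417 × 0.5994 = 0.99540
QRM→LMN→JLT→QRM: 0.3417 × 2.049 × 1.364 = 0.95500
DRK→LMN→JLT→DRK: 1.705 × 2.049 × 0.2707 = 0.94570
Maximum is DRK→JLT→LMN→DRK at 1.1863; arbitrage exists.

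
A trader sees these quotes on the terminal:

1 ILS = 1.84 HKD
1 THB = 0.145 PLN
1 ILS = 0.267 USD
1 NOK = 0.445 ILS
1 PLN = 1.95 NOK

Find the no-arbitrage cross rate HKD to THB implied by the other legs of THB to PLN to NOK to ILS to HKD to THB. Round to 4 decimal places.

4.3194

Known legs of the cycle: 0.145 × 1.95 × 0.445 × 1.84 = 0.2315157
For no arbitrage the full-cycle product must be 1, so the missing rate is 1 / 0.2315157 ≈ 4.319361.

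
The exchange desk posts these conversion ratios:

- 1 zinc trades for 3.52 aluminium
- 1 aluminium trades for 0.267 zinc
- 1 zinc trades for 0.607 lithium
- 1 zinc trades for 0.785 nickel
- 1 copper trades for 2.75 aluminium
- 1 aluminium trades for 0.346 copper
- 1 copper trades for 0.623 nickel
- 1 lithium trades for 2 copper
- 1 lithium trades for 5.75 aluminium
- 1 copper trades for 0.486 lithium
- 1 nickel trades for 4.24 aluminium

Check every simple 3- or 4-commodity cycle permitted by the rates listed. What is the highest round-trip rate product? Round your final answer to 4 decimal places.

lithium→aluminium→copper→lithium: 5.75 × 0.346 × 0.486 = 0.96690
zinc→lithium→aluminium→zinc: 0.607 × 5.75 × 0.267 = 0.93190
nickel→aluminium→copper→nickel: 4.24 × 0.346 × 0.623 = 0.91397
zinc→lithium→copper→aluminium→zinc: 0.607 × 2 × 2.75 × 0.267 = 0.89138
nickel→aluminium→zinc→nickel: 4.24 × 0.267 × 0.785 = 0.88868
Maximum is lithium→aluminium→copper→lithium at 0.9669; no arbitrage — every cycle loses value.

0.9669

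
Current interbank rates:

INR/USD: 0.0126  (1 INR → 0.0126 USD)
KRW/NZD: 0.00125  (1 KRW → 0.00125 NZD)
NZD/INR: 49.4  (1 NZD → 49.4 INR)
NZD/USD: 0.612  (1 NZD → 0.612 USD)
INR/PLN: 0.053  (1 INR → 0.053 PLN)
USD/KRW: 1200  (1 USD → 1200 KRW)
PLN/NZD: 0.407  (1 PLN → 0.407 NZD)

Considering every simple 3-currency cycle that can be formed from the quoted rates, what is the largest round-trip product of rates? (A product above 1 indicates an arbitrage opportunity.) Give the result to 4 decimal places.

1.0656

INR→PLN→NZD→INR: 0.053 × 0.407 × 49.4 = 1.06561
KRW→NZD→USD→KRW: 0.00125 × 0.612 × 1200 = 0.91800
Maximum is INR→PLN→NZD→INR at 1.0656; arbitrage exists.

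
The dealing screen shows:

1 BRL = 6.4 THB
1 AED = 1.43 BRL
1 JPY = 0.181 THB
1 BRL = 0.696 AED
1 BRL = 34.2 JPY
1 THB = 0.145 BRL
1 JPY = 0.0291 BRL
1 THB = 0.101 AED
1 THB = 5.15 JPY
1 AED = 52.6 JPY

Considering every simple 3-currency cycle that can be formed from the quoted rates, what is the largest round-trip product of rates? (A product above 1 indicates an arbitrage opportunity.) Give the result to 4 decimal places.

AED→JPY→BRL→AED: 52.6 × 0.0291 × 0.696 = 1.06534
AED→JPY→THB→AED: 52.6 × 0.181 × 0.101 = 0.96158
THB→JPY→BRL→THB: 5.15 × 0.0291 × 6.4 = 0.95914
AED→BRL→THB→AED: 1.43 × 6.4 × 0.101 = 0.92435
THB→BRL→JPY→THB: 0.145 × 34.2 × 0.181 = 0.89758
Maximum is AED→JPY→BRL→AED at 1.0653; arbitrage exists.

1.0653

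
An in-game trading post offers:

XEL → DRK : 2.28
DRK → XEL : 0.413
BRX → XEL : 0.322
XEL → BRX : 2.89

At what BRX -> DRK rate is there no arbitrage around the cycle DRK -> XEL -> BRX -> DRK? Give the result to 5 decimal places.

0.83782

Known legs of the cycle: 0.413 × 2.89 = 1.19357
For no arbitrage the full-cycle product must be 1, so the missing rate is 1 / 1.19357 ≈ 0.8378227.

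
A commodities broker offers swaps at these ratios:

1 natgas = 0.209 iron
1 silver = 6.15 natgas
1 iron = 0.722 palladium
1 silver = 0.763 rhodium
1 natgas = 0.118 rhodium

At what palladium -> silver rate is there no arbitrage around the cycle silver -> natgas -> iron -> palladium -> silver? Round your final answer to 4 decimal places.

Known legs of the cycle: 6.15 × 0.209 × 0.722 = 0.9280227
For no arbitrage the full-cycle product must be 1, so the missing rate is 1 / 0.9280227 ≈ 1.077560.

1.0776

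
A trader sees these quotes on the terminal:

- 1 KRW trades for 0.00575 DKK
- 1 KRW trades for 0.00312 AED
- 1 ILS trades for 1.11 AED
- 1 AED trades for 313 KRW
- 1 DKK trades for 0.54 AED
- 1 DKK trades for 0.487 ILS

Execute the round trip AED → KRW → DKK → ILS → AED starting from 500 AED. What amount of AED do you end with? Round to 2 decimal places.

486.45

500 AED × 313 = 156500 KRW
156500 KRW × 0.00575 = 899.875 DKK
899.875 DKK × 0.487 = 438.239125 ILS
438.239125 ILS × 1.11 = 486.44542875 AED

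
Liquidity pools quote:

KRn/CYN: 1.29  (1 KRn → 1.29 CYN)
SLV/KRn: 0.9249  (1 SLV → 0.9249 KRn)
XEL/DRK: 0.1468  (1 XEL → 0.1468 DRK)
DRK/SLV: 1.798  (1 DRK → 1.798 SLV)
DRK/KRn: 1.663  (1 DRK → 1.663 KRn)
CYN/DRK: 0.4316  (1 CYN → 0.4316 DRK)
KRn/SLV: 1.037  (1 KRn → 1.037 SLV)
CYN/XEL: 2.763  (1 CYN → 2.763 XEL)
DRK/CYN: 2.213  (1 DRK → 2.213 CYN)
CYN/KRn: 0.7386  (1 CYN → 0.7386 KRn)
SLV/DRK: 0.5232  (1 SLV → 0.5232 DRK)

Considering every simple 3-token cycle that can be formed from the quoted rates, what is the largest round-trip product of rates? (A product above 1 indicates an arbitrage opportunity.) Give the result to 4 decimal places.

0.9259

DRK→KRn→CYN→DRK: 1.663 × 1.29 × 0.4316 = 0.92590
DRK→KRn→SLV→DRK: 1.663 × 1.037 × 0.5232 = 0.90227
XEL→DRK→CYN→XEL: 0.1468 × 2.213 × 2.763 = 0.89761
Maximum is DRK→KRn→CYN→DRK at 0.9259; no arbitrage — every cycle loses value.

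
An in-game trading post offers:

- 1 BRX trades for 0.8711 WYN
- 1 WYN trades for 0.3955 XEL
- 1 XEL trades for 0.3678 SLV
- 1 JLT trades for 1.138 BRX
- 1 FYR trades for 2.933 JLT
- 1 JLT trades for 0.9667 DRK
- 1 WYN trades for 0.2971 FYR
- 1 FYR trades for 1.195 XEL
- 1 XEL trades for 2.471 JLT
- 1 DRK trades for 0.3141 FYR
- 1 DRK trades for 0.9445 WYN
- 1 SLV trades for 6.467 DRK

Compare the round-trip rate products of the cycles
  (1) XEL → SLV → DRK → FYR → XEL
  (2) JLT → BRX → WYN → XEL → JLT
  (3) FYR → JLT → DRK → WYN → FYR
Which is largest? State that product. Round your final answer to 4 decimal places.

(1) 0.3678 × 6.467 × 0.3141 × 1.195 = 0.89279
(2) 1.138 × 0.8711 × 0.3955 × 2.471 = 0.96879
(3) 2.933 × 0.9667 × 0.9445 × 0.2971 = 0.79562
Highest is cycle (2) at 0.9688 (≤1, no arbitrage).

0.9688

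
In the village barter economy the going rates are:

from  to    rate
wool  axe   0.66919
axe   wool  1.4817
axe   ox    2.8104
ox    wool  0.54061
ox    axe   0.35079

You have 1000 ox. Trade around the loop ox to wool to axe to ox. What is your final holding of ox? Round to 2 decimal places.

1016.72

1000 ox × 0.54061 = 540.61 wool
540.61 wool × 0.66919 = 361.7708059 axe
361.7708059 axe × 2.8104 = 1016.72067290136 ox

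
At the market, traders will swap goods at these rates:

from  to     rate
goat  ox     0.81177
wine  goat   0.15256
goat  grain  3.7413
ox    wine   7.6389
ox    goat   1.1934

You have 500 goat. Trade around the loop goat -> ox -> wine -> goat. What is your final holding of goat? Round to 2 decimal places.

473.01

500 goat × 0.81177 = 405.885 ox
405.885 ox × 7.6389 = 3100.5149265 wine
3100.5149265 wine × 0.15256 = 473.01455718684 goat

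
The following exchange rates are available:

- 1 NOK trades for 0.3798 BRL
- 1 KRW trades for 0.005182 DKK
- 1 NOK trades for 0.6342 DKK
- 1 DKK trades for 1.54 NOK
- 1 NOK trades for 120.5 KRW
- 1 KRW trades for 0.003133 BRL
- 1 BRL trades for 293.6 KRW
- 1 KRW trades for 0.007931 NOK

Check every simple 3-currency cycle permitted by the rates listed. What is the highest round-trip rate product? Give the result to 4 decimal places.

0.9616

KRW→DKK→NOK→KRW: 0.005182 × 1.54 × 120.5 = 0.96162
KRW→NOK→BRL→KRW: 0.007931 × 0.3798 × 293.6 = 0.88438
Maximum is KRW→DKK→NOK→KRW at 0.9616; no arbitrage — every cycle loses value.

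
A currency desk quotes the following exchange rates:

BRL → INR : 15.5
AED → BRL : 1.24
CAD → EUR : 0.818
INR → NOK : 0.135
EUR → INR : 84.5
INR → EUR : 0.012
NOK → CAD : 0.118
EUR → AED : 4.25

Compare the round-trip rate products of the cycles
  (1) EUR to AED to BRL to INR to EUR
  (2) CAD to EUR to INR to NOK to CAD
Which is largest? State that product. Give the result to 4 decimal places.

(1) 4.25 × 1.24 × 15.5 × 0.012 = 0.98022
(2) 0.818 × 84.5 × 0.135 × 0.118 = 1.10110
Highest is cycle (2) at 1.1011 (>1, arbitrage).

1.1011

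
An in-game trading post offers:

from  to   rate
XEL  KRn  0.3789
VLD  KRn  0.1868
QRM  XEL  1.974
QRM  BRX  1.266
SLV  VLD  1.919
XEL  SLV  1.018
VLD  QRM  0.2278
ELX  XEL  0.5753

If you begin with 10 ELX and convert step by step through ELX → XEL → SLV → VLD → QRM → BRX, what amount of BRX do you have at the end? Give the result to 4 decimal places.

10 ELX × 0.5753 = 5.753 XEL
5.753 XEL × 1.018 = 5.856554 SLV
5.856554 SLV × 1.919 = 11.238727126 VLD
11.238727126 VLD × 0.2278 = 2.5601820393028 QRM
2.5601820393028 QRM × 1.266 = 3.2411904617573448 BRX

3.2412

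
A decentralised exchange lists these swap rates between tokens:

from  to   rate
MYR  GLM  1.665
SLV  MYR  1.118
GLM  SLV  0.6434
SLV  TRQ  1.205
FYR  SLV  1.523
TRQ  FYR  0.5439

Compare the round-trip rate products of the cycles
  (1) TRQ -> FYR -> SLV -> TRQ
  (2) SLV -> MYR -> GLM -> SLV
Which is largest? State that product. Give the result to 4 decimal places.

(1) 0.5439 × 1.523 × 1.205 = 0.99817
(2) 1.118 × 1.665 × 0.6434 = 1.19767
Highest is cycle (2) at 1.1977 (>1, arbitrage).

1.1977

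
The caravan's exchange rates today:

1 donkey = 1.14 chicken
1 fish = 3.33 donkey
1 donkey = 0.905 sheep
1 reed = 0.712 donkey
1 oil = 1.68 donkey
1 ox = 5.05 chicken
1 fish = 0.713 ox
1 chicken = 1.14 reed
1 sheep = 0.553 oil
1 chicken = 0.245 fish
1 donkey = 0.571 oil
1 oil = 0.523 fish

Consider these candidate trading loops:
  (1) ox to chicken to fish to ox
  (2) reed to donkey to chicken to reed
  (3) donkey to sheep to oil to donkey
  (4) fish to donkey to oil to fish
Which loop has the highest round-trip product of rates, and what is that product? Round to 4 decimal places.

(1) 5.05 × 0.245 × 0.713 = 0.88216
(2) 0.712 × 1.14 × 1.14 = 0.92532
(3) 0.905 × 0.553 × 1.68 = 0.84078
(4) 3.33 × 0.571 × 0.523 = 0.99445
Highest is cycle (4) at 0.9944 (≤1, no arbitrage).

0.9944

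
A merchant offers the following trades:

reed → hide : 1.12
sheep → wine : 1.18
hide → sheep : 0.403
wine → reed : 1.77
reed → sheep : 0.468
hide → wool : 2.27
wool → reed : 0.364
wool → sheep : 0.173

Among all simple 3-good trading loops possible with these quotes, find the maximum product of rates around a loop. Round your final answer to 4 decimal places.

0.9775

sheep→wine→reed→sheep: 1.18 × 1.77 × 0.468 = 0.97746
wool→reed→hide→wool: 0.364 × 1.12 × 2.27 = 0.92543
Maximum is sheep→wine→reed→sheep at 0.9775; no arbitrage — every cycle loses value.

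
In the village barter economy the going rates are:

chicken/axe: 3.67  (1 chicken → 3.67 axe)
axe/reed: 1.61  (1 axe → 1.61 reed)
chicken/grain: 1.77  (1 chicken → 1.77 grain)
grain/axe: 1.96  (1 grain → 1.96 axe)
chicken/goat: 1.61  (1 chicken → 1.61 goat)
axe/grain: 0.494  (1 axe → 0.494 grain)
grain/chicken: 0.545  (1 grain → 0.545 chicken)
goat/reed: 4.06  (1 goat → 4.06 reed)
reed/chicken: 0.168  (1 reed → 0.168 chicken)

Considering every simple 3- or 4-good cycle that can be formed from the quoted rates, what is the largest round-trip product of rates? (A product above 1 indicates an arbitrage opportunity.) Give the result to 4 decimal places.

reed→chicken→goat→reed: 0.168 × 1.61 × 4.06 = 1.09815
reed→chicken→axe→reed: 0.168 × 3.67 × 1.61 = 0.99266
grain→chicken→axe→grain: 0.545 × 3.67 × 0.494 = 0.98807
grain→axe→reed→chicken→grain: 1.96 × 1.61 × 0.168 × 1.77 = 0.93835
Maximum is reed→chicken→goat→reed at 1.0981; arbitrage exists.

1.0981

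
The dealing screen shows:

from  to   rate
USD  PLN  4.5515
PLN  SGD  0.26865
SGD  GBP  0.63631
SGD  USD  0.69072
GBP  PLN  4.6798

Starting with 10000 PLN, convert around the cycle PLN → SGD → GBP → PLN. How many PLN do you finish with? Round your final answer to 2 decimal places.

10000 PLN × 0.26865 = 2686.5 SGD
2686.5 SGD × 0.63631 = 1709.446815 GBP
1709.446815 GBP × 4.6798 = 7999.869204837 PLN

7999.87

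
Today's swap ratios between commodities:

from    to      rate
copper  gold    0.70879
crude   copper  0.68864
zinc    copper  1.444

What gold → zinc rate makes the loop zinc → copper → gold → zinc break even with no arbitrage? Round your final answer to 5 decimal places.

0.97705

Known legs of the cycle: 1.444 × 0.70879 = 1.02349276
For no arbitrage the full-cycle product must be 1, so the missing rate is 1 / 1.02349276 ≈ 0.9770465.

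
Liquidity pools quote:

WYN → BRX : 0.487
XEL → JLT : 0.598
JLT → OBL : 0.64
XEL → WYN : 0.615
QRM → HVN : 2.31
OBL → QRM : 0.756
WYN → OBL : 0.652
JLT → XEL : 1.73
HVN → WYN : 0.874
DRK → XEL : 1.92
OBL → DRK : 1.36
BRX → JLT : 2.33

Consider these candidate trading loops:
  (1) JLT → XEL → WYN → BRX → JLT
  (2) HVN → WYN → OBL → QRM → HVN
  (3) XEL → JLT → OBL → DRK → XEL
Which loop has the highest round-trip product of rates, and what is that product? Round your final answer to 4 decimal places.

(1) 1.73 × 0.615 × 0.487 × 2.33 = 1.20727
(2) 0.874 × 0.652 × 0.756 × 2.31 = 0.99516
(3) 0.598 × 0.64 × 1.36 × 1.92 = 0.99936
Highest is cycle (1) at 1.2073 (>1, arbitrage).

1.2073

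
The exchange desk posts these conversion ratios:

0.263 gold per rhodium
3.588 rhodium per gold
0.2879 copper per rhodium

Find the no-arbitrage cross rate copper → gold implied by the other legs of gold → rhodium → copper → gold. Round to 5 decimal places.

0.96807

Known legs of the cycle: 3.588 × 0.2879 = 1.0329852
For no arbitrage the full-cycle product must be 1, so the missing rate is 1 / 1.0329852 ≈ 0.9680681.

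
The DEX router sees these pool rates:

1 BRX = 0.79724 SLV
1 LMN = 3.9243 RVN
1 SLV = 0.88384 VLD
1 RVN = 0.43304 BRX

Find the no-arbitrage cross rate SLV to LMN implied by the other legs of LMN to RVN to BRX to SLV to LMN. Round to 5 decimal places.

Known legs of the cycle: 3.9243 × 0.43304 × 0.79724 = 1.35481281191328
For no arbitrage the full-cycle product must be 1, so the missing rate is 1 / 1.35481281191328 ≈ 0.7381093.

0.73811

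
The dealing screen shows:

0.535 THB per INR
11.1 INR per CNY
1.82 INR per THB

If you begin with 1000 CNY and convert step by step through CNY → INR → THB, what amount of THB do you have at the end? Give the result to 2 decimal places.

5938.50

1000 CNY × 11.1 = 11100 INR
11100 INR × 0.535 = 5938.5 THB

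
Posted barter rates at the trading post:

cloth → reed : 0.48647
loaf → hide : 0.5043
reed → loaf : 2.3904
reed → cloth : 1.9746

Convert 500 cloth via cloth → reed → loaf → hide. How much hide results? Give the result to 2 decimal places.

293.21

500 cloth × 0.48647 = 243.235 reed
243.235 reed × 2.3904 = 581.428944 loaf
581.428944 loaf × 0.5043 = 293.2146164592 hide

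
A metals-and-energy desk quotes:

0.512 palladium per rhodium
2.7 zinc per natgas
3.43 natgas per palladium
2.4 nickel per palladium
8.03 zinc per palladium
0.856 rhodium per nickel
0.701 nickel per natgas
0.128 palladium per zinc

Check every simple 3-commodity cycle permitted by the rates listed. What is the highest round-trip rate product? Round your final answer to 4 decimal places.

palladium→natgas→zinc→palladium: 3.43 × 2.7 × 0.128 = 1.18541
palladium→nickel→rhodium→palladium: 2.4 × 0.856 × 0.512 = 1.05185
Maximum is palladium→natgas→zinc→palladium at 1.1854; arbitrage exists.

1.1854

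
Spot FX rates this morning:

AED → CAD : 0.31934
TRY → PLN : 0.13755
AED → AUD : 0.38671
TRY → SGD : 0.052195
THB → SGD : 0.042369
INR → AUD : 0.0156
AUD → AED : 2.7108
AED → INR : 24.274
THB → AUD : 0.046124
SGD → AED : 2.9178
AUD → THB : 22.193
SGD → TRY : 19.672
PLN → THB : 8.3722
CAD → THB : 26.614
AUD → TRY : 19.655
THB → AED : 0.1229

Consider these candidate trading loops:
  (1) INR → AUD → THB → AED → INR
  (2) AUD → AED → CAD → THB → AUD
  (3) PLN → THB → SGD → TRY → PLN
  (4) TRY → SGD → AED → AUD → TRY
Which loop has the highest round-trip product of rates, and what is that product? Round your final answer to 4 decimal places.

1.1576

(1) 0.0156 × 22.193 × 0.1229 × 24.274 = 1.03284
(2) 2.7108 × 0.31934 × 26.614 × 0.046124 = 1.06264
(3) 8.3722 × 0.042369 × 19.672 × 0.13755 = 0.95984
(4) 0.052195 × 2.9178 × 0.38671 × 19.655 = 1.15756
Highest is cycle (4) at 1.1576 (>1, arbitrage).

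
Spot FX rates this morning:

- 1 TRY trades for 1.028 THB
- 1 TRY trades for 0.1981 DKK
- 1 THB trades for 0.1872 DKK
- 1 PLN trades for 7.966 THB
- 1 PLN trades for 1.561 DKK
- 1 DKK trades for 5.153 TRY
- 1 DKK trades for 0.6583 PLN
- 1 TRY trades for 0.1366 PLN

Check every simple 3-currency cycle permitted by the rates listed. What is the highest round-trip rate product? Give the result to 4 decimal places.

PLN→DKK→TRY→PLN: 1.561 × 5.153 × 0.1366 = 1.09879
DKK→TRY→THB→DKK: 5.153 × 1.028 × 0.1872 = 0.99165
PLN→THB→DKK→PLN: 7.966 × 0.1872 × 0.6583 = 0.98168
Maximum is PLN→DKK→TRY→PLN at 1.0988; arbitrage exists.

1.0988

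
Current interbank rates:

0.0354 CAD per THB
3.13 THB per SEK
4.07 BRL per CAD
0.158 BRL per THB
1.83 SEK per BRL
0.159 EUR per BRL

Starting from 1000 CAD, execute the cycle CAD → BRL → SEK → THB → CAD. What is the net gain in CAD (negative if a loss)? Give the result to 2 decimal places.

1000 CAD × 4.07 = 4070 BRL
4070 BRL × 1.83 = 7448.1 SEK
7448.1 SEK × 3.13 = 23312.553 THB
23312.553 THB × 0.0354 = 825.2643762 CAD
Net change: 825.2643762 − 1000 = -174.7356238 CAD

-174.74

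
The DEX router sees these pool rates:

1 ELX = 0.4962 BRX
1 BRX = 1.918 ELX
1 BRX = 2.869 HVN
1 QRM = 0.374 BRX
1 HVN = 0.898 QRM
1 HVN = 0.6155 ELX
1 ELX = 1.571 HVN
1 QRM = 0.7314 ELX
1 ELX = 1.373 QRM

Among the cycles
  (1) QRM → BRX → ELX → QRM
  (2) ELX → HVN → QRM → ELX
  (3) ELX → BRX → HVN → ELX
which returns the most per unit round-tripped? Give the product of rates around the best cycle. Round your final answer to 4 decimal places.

1.0318

(1) 0.374 × 1.918 × 1.373 = 0.98490
(2) 1.571 × 0.898 × 0.7314 = 1.03183
(3) 0.4962 × 2.869 × 0.6155 = 0.87622
Highest is cycle (2) at 1.0318 (>1, arbitrage).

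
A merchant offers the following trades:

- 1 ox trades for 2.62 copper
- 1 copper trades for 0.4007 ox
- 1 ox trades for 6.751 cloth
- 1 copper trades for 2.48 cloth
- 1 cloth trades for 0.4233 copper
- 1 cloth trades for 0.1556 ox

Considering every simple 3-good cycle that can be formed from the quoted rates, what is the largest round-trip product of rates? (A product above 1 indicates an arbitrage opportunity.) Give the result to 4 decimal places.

cloth→copper→ox→cloth: 0.4233 × 0.4007 × 6.751 = 1.14508
cloth→ox→copper→cloth: 0.1556 × 2.62 × 2.48 = 1.01103
Maximum is cloth→copper→ox→cloth at 1.1451; arbitrage exists.

1.1451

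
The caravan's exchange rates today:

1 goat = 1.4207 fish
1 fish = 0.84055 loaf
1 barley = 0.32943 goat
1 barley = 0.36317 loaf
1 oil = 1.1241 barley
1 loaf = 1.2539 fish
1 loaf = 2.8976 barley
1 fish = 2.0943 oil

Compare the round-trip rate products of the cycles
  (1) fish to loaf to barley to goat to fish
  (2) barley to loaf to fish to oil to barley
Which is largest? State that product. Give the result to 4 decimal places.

(1) 0.84055 × 2.8976 × 0.32943 × 1.4207 = 1.13990
(2) 0.36317 × 1.2539 × 2.0943 × 1.1241 = 1.07205
Highest is cycle (1) at 1.1399 (>1, arbitrage).

1.1399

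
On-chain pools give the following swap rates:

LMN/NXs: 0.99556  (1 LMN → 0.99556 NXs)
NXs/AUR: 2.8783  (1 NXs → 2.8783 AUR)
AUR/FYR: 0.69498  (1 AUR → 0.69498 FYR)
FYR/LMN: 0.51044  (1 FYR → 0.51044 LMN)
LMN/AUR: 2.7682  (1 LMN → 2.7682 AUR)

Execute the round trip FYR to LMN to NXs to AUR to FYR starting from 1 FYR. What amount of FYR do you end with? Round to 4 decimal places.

1.0165

1 FYR × 0.51044 = 0.51044 LMN
0.51044 LMN × 0.99556 = 0.5081736464 NXs
0.5081736464 NXs × 2.8783 = 1.46267620643312 AUR
1.46267620643312 AUR × 0.69498 = 1.0165307099468897376 FYR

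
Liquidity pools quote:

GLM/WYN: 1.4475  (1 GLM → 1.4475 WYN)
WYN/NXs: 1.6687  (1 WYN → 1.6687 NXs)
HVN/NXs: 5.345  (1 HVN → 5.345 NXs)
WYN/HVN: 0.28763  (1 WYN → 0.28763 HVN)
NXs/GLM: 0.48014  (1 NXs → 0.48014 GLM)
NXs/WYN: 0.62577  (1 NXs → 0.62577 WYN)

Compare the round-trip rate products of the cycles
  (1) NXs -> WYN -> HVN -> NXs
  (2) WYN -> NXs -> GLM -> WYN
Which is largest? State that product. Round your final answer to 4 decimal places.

(1) 0.62577 × 0.28763 × 5.345 = 0.96205
(2) 1.6687 × 0.48014 × 1.4475 = 1.15975
Highest is cycle (2) at 1.1598 (>1, arbitrage).

1.1598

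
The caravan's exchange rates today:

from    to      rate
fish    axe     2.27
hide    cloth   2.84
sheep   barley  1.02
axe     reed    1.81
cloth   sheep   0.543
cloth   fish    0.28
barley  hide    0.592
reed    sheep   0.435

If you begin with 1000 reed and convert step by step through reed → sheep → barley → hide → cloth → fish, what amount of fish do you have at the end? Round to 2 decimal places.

1000 reed × 0.435 = 435 sheep
435 sheep × 1.02 = 443.7 barley
443.7 barley × 0.592 = 262.6704 hide
262.6704 hide × 2.84 = 745.983936 cloth
745.983936 cloth × 0.28 = 208.87550208 fish

208.88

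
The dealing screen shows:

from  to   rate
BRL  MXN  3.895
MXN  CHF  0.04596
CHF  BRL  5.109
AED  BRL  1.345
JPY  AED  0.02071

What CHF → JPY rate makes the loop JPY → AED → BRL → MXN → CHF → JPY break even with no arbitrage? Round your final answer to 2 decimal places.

200.54

Known legs of the cycle: 0.02071 × 1.345 × 3.895 × 0.04596 = 0.00498643159029
For no arbitrage the full-cycle product must be 1, so the missing rate is 1 / 0.00498643159029 ≈ 200.5442.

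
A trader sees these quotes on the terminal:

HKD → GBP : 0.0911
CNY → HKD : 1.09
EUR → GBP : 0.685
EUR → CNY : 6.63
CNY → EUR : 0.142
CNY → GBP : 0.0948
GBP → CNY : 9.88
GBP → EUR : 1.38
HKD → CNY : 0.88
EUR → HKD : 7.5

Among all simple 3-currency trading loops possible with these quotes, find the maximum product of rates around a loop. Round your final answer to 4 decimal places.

0.9811

CNY→HKD→GBP→CNY: 1.09 × 0.0911 × 9.88 = 0.98107
CNY→EUR→GBP→CNY: 0.142 × 0.685 × 9.88 = 0.96103
EUR→HKD→GBP→EUR: 7.5 × 0.0911 × 1.38 = 0.94289
CNY→EUR→HKD→CNY: 0.142 × 7.5 × 0.88 = 0.93720
CNY→GBP→EUR→CNY: 0.0948 × 1.38 × 6.63 = 0.86736
Maximum is CNY→HKD→GBP→CNY at 0.9811; no arbitrage — every cycle loses value.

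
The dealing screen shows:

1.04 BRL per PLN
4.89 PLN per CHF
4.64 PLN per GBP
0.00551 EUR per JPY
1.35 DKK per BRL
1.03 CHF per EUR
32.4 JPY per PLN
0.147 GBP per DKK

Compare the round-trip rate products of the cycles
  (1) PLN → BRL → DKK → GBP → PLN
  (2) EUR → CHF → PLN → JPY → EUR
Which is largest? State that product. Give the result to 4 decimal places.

(1) 1.04 × 1.35 × 0.147 × 4.64 = 0.95764
(2) 1.03 × 4.89 × 32.4 × 0.00551 = 0.89917
Highest is cycle (1) at 0.9576 (≤1, no arbitrage).

0.9576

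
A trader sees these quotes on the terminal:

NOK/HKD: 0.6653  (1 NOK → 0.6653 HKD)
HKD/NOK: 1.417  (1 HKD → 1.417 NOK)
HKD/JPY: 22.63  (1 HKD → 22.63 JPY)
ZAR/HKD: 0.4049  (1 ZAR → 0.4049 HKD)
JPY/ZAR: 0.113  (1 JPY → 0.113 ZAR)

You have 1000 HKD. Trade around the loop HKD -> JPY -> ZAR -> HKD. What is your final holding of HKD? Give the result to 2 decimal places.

1035.41

1000 HKD × 22.63 = 22630 JPY
22630 JPY × 0.113 = 2557.19 ZAR
2557.19 ZAR × 0.4049 = 1035.406231 HKD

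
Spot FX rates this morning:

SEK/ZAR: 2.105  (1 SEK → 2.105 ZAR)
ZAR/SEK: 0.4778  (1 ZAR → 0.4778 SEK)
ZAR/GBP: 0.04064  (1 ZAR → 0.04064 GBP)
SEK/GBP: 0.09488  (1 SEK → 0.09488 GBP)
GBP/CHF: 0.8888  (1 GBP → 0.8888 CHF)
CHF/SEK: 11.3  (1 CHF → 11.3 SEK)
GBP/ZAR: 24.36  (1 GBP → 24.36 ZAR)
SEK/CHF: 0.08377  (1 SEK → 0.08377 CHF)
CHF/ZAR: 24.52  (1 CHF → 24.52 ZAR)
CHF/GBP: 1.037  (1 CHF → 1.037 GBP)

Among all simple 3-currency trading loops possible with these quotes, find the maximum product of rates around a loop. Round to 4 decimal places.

GBP→ZAR→SEK→GBP: 24.36 × 0.4778 × 0.09488 = 1.10433
CHF→ZAR→SEK→CHF: 24.52 × 0.4778 × 0.08377 = 0.98142
GBP→CHF→SEK→GBP: 0.8888 × 11.3 × 0.09488 = 0.95292
GBP→CHF→ZAR→GBP: 0.8888 × 24.52 × 0.04064 = 0.88568
Maximum is GBP→ZAR→SEK→GBP at 1.1043; arbitrage exists.

1.1043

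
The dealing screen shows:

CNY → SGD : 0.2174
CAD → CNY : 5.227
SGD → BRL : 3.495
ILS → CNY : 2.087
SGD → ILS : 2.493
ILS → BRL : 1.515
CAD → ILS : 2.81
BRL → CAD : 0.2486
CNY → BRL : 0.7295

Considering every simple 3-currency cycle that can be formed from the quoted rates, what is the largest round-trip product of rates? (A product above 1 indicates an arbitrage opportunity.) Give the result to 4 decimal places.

CNY→SGD→ILS→CNY: 0.2174 × 2.493 × 2.087 = 1.13111
BRL→CAD→ILS→BRL: 0.2486 × 2.81 × 1.515 = 1.05833
BRL→CAD→CNY→BRL: 0.2486 × 5.227 × 0.7295 = 0.94794
Maximum is CNY→SGD→ILS→CNY at 1.1311; arbitrage exists.

1.1311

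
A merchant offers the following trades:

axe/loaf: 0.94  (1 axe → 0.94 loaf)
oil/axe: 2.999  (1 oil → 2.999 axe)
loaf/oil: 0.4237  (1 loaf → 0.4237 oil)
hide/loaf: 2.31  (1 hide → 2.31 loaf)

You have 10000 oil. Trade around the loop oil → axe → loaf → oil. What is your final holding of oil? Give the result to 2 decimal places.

10000 oil × 2.999 = 29990 axe
29990 axe × 0.94 = 28190.6 loaf
28190.6 loaf × 0.4237 = 11944.35722 oil

11944.36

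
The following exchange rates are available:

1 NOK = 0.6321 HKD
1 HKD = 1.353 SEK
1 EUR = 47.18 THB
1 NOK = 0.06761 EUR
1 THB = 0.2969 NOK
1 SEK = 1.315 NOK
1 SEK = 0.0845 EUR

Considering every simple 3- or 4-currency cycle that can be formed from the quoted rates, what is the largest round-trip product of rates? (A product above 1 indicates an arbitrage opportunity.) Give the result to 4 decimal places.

1.1246

NOK→HKD→SEK→NOK: 0.6321 × 1.353 × 1.315 = 1.12463
NOK→EUR→THB→NOK: 0.06761 × 47.18 × 0.2969 = 0.94706
Maximum is NOK→HKD→SEK→NOK at 1.1246; arbitrage exists.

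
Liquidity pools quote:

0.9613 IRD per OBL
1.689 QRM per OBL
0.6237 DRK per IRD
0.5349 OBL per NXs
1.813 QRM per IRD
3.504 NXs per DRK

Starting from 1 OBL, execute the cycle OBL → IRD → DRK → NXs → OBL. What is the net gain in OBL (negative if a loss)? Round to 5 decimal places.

0.12375

1 OBL × 0.9613 = 0.9613 IRD
0.9613 IRD × 0.6237 = 0.59956281 DRK
0.59956281 DRK × 3.504 = 2.10086808624 NXs
2.10086808624 NXs × 0.5349 = 1.123754339329776 OBL
Net change: 1.123754339329776 − 1 = 0.123754339329776 OBL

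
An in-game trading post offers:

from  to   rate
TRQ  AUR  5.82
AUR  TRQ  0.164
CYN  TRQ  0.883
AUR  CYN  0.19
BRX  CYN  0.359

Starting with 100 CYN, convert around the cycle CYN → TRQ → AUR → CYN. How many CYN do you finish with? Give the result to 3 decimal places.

97.642

100 CYN × 0.883 = 88.3 TRQ
88.3 TRQ × 5.82 = 513.906 AUR
513.906 AUR × 0.19 = 97.64214 CYN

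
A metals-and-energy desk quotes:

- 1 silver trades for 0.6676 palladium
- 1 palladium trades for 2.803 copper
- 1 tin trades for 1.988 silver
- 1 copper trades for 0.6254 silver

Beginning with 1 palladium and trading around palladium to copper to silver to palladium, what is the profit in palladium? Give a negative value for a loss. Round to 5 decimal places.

0.17030

1 palladium × 2.803 = 2.803 copper
2.803 copper × 0.6254 = 1.7529962 silver
1.7529962 silver × 0.6676 = 1.17030026312 palladium
Net change: 1.17030026312 − 1 = 0.17030026312 palladium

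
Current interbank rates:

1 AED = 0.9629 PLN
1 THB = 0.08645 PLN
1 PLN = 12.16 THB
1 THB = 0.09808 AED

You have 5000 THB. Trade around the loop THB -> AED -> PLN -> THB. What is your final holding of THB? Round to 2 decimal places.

5742.03

5000 THB × 0.09808 = 490.4 AED
490.4 AED × 0.9629 = 472.20616 PLN
472.20616 PLN × 12.16 = 5742.0269056 THB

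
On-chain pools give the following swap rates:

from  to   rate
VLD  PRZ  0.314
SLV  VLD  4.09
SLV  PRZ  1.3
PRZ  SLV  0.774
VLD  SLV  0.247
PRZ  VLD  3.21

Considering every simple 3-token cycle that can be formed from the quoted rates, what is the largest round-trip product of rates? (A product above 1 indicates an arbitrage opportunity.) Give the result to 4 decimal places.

1.0307

PRZ→VLD→SLV→PRZ: 3.21 × 0.247 × 1.3 = 1.03073
PRZ→SLV→VLD→PRZ: 0.774 × 4.09 × 0.314 = 0.99402
Maximum is PRZ→VLD→SLV→PRZ at 1.0307; arbitrage exists.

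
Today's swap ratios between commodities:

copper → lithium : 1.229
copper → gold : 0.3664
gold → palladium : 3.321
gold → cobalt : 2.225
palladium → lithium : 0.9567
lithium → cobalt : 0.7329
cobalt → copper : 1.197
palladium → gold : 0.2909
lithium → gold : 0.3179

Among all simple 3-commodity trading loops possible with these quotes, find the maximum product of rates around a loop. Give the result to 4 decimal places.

1.0782

cobalt→copper→lithium→cobalt: 1.197 × 1.229 × 0.7329 = 1.07818
lithium→gold→palladium→lithium: 0.3179 × 3.321 × 0.9567 = 1.01003
cobalt→copper→gold→cobalt: 1.197 × 0.3664 × 2.225 = 0.97584
Maximum is cobalt→copper→lithium→cobalt at 1.0782; arbitrage exists.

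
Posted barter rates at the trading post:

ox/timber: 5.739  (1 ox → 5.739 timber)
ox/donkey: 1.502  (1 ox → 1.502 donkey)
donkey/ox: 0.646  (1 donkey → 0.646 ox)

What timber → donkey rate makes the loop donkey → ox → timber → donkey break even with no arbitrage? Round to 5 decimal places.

Known legs of the cycle: 0.646 × 5.739 = 3.707394
For no arbitrage the full-cycle product must be 1, so the missing rate is 1 / 3.707394 ≈ 0.2697312.

0.26973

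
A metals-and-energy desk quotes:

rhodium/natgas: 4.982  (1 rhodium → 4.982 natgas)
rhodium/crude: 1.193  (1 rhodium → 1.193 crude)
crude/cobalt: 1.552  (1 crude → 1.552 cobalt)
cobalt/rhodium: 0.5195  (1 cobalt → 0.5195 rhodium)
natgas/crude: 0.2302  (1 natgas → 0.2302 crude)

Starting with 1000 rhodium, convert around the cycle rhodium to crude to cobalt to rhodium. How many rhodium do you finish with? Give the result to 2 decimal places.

1000 rhodium × 1.193 = 1193 crude
1193 crude × 1.552 = 1851.536 cobalt
1851.536 cobalt × 0.5195 = 961.872952 rhodium

961.87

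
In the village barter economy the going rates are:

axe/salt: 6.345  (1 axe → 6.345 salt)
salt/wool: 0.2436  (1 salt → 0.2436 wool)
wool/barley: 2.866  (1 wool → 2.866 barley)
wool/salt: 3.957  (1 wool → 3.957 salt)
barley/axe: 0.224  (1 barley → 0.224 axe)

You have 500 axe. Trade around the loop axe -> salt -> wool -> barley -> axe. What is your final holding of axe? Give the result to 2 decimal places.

496.14

500 axe × 6.345 = 3172.5 salt
3172.5 salt × 0.2436 = 772.821 wool
772.821 wool × 2.866 = 2214.904986 barley
2214.904986 barley × 0.224 = 496.138716864 axe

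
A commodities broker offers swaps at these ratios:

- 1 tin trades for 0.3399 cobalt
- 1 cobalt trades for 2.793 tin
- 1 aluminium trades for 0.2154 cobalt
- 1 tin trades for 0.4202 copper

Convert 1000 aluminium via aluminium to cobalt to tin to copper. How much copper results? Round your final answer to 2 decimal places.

1000 aluminium × 0.2154 = 215.4 cobalt
215.4 cobalt × 2.793 = 601.6122 tin
601.6122 tin × 0.4202 = 252.79744644 copper

252.80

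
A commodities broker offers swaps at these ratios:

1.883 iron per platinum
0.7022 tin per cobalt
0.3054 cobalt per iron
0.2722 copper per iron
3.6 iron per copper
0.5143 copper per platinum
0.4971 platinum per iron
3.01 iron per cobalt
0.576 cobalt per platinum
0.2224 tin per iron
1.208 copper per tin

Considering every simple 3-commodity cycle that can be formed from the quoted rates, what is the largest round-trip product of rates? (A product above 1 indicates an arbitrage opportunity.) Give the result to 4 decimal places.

0.9672

iron→tin→copper→iron: 0.2224 × 1.208 × 3.6 = 0.96717
iron→platinum→copper→iron: 0.4971 × 0.5143 × 3.6 = 0.92037
iron→platinum→cobalt→iron: 0.4971 × 0.576 × 3.01 = 0.86185
Maximum is iron→tin→copper→iron at 0.9672; no arbitrage — every cycle loses value.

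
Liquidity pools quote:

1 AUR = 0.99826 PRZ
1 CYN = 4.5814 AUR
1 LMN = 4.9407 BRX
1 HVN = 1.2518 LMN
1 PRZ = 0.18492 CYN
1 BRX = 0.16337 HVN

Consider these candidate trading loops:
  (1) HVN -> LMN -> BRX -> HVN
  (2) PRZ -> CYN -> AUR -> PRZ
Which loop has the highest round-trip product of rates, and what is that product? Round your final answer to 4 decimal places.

(1) 1.2518 × 4.9407 × 0.16337 = 1.01041
(2) 0.18492 × 4.5814 × 0.99826 = 0.84572
Highest is cycle (1) at 1.0104 (>1, arbitrage).

1.0104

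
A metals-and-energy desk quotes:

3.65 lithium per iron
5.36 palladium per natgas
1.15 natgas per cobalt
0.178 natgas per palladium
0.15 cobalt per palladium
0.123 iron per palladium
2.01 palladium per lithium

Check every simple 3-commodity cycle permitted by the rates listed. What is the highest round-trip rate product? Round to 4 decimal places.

cobalt→natgas→palladium→cobalt: 1.15 × 5.36 × 0.15 = 0.92460
iron→lithium→palladium→iron: 3.65 × 2.01 × 0.123 = 0.90239
Maximum is cobalt→natgas→palladium→cobalt at 0.9246; no arbitrage — every cycle loses value.

0.9246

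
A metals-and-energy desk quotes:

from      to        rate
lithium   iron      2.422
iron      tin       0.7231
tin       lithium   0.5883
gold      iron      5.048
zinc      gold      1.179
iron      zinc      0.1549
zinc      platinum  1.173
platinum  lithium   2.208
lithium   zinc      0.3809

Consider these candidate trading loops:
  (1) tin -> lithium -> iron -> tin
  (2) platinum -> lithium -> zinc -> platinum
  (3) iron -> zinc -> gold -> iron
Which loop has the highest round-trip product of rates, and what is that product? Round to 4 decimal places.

(1) 0.5883 × 2.422 × 0.7231 = 1.03032
(2) 2.208 × 0.3809 × 1.173 = 0.98652
(3) 0.1549 × 1.179 × 5.048 = 0.92190
Highest is cycle (1) at 1.0303 (>1, arbitrage).

1.0303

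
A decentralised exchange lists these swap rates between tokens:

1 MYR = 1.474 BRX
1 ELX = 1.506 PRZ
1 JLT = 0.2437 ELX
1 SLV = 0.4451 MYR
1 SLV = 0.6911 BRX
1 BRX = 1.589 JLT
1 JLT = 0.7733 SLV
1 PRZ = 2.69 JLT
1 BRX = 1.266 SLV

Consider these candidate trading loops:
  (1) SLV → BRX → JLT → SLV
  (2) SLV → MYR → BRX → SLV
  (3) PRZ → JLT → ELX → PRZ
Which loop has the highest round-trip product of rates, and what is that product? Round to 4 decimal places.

(1) 0.6911 × 1.589 × 0.7733 = 0.84921
(2) 0.4451 × 1.474 × 1.266 = 0.83059
(3) 2.69 × 0.2437 × 1.506 = 0.98726
Highest is cycle (3) at 0.9873 (≤1, no arbitrage).

0.9873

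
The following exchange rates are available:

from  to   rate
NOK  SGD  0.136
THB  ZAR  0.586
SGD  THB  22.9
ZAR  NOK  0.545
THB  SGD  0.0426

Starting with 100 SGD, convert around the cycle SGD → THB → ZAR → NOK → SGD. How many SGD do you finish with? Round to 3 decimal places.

99.465

100 SGD × 22.9 = 2290 THB
2290 THB × 0.586 = 1341.94 ZAR
1341.94 ZAR × 0.545 = 731.3573 NOK
731.3573 NOK × 0.136 = 99.4645928 SGD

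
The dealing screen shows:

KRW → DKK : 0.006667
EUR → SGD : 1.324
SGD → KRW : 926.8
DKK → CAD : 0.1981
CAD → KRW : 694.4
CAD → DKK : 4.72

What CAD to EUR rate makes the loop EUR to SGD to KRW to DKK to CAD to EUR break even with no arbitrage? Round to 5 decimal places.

Known legs of the cycle: 1.324 × 926.8 × 0.006667 × 0.1981 = 1.62064890786064
For no arbitrage the full-cycle product must be 1, so the missing rate is 1 / 1.62064890786064 ≈ 0.6170368.

0.61704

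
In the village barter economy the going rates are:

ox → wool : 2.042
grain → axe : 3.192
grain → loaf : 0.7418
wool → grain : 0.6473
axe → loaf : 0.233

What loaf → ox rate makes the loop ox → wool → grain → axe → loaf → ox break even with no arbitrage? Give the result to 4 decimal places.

1.0172

Known legs of the cycle: 2.042 × 0.6473 × 3.192 × 0.233 = 0.9830602787376
For no arbitrage the full-cycle product must be 1, so the missing rate is 1 / 0.9830602787376 ≈ 1.017232.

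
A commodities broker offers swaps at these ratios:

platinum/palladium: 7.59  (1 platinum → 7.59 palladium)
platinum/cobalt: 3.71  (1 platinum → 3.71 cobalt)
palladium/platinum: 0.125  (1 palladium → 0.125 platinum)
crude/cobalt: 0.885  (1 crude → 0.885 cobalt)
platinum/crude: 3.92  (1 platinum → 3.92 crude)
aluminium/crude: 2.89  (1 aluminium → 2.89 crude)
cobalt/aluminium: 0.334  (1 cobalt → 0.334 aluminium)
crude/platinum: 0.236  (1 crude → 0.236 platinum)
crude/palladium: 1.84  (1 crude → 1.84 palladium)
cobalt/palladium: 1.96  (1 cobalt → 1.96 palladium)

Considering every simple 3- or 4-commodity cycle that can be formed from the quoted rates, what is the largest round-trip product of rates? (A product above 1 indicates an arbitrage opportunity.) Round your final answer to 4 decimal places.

palladium→platinum→cobalt→palladium: 0.125 × 3.71 × 1.96 = 0.90895
palladium→platinum→crude→palladium: 0.125 × 3.92 × 1.84 = 0.90160
aluminium→crude→cobalt→aluminium: 2.89 × 0.885 × 0.334 = 0.85426
palladium→platinum→crude→cobalt→palladium: 0.125 × 3.92 × 0.885 × 1.96 = 0.84995
platinum→cobalt→aluminium→crude→platinum: 3.71 × 0.334 × 2.89 × 0.236 = 0.84514
Maximum is palladium→platinum→cobalt→palladium at 0.9090; no arbitrage — every cycle loses value.

0.9090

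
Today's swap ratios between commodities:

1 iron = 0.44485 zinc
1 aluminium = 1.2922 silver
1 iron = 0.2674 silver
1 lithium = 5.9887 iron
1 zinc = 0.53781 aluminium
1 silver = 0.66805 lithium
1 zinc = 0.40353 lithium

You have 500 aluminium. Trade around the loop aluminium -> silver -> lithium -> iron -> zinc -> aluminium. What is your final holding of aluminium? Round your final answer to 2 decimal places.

500 aluminium × 1.2922 = 646.1 silver
646.1 silver × 0.66805 = 431.627105 lithium
431.627105 lithium × 5.9887 = 2584.8852437135 iron
2584.8852437135 iron × 0.44485 = 1149.886200665950475 zinc
1149.886200665950475 zinc × 0.53781 = 618.42029758015482495975 aluminium

618.42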